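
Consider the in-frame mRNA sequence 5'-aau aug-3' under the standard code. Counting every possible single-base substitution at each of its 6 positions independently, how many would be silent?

Codon 1 (AAU, Asn): 1 synonymous substitution.
Codon 2 (AUG, Met): 0 synonymous substitutions.
Total: 1 + 0 = 1.

1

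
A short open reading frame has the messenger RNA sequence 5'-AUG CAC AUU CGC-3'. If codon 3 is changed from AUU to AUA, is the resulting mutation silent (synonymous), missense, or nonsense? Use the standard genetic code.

Position 9 falls in codon 3: AUU → Ile.
After the substitution the codon is AUA → Ile.
Both encode Ile, so the change is synonymous.

silent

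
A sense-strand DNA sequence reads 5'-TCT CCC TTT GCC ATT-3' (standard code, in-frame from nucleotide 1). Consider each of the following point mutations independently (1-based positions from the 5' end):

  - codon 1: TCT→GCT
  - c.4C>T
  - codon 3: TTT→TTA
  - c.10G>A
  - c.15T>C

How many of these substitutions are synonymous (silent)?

1

Codon 1: TCT (Ser) → GCT (Ala) — missense.
Codon 2: CCC (Pro) → TCC (Ser) — missense.
Codon 3: TTT (Phe) → TTA (Leu) — missense.
Codon 4: GCC (Ala) → ACC (Thr) — missense.
Codon 5: ATT (Ile) → ATC (Ile) — synonymous.
Synonymous: 1 of 5.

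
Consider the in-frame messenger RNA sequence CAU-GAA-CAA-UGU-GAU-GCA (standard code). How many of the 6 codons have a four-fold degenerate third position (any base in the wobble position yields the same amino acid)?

Codon 1 CAU (His): third position 2-fold.
Codon 2 GAA (Glu): third position 2-fold.
Codon 3 CAA (Gln): third position 2-fold.
Codon 4 UGU (Cys): third position 2-fold.
Codon 5 GAU (Asp): third position 2-fold.
Codon 6 GCA (Ala): third position 4-fold.
Four-fold degenerate third positions: 1.

1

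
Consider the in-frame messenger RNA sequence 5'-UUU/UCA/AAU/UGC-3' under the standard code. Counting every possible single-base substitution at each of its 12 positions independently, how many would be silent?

6

Codon 1 (UUU, Phe): 1 synonymous substitution.
Codon 2 (UCA, Ser): 3 synonymous substitutions.
Codon 3 (AAU, Asn): 1 synonymous substitution.
Codon 4 (UGC, Cys): 1 synonymous substitution.
Total: 1 + 3 + 1 + 1 = 6.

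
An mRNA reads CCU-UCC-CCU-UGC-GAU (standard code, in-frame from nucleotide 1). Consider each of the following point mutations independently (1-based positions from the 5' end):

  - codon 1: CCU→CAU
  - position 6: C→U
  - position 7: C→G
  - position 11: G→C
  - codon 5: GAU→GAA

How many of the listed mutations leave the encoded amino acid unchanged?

1

Codon 1: CCU (Pro) → CAU (His) — missense.
Codon 2: UCC (Ser) → UCU (Ser) — synonymous.
Codon 3: CCU (Pro) → GCU (Ala) — missense.
Codon 4: UGC (Cys) → UCC (Ser) — missense.
Codon 5: GAU (Asp) → GAA (Glu) — missense.
Synonymous: 1 of 5.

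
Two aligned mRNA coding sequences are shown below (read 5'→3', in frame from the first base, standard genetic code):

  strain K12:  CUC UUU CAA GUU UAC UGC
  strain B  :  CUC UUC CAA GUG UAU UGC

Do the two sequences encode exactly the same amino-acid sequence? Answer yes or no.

yes

Codon 1: CUC Leu / CUC Leu — identical.
Codon 2: UUU Phe / UUC Phe — synonymous.
Codon 3: CAA Gln / CAA Gln — identical.
Codon 4: GUU Val / GUG Val — synonymous.
Codon 5: UAC Tyr / UAU Tyr — synonymous.
Codon 6: UGC Cys / UGC Cys — identical.
Nonsynonymous differences: 0 → same protein.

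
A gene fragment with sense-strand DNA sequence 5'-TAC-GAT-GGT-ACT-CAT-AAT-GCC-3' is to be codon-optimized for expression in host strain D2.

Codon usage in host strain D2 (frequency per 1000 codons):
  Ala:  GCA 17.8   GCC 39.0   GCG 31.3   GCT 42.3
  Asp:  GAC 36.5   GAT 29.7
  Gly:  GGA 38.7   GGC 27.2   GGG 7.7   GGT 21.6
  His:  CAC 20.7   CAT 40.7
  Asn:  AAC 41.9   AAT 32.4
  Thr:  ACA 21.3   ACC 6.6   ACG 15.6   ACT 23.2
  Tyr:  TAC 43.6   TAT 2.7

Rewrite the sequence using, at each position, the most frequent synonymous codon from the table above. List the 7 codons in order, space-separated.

TAC GAC GGA ACT CAT AAC GCT

Codon 1 (Tyr): best is TAC at 43.6.
Codon 2 (Asp): best is GAC at 36.5.
Codon 3 (Gly): best is GGA at 38.7.
Codon 4 (Thr): best is ACT at 23.2.
Codon 5 (His): best is CAT at 40.7.
Codon 6 (Asn): best is AAC at 41.9.
Codon 7 (Ala): best is GCT at 42.3.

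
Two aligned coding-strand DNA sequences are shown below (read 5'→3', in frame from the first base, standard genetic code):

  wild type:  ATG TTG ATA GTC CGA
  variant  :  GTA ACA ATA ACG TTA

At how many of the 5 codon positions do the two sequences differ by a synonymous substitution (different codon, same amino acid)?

0

Codon 1: ATG Met / GTA Val — nonsynonymous.
Codon 2: TTG Leu / ACA Thr — nonsynonymous.
Codon 3: ATA Ile / ATA Ile — identical.
Codon 4: GTC Val / ACG Thr — nonsynonymous.
Codon 5: CGA Arg / TTA Leu — nonsynonymous.
Synonymous differences: 0.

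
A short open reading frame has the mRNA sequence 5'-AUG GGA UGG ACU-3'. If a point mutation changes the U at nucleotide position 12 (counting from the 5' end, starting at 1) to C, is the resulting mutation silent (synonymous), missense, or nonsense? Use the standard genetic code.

silent

Position 12 falls in codon 4: ACU → Thr.
After the substitution the codon is ACC → Thr.
Both encode Thr, so the change is synonymous.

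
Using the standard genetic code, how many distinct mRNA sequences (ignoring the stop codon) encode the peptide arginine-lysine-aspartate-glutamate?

48

Arg: 6 codons.
Lys: 2 codons.
Asp: 2 codons.
Glu: 2 codons.
6 × 2 × 2 × 2 = 48.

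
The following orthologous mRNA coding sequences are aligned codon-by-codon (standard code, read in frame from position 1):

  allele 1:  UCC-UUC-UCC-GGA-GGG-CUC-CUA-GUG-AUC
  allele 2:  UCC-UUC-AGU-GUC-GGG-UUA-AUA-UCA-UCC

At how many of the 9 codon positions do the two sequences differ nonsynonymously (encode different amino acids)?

Codon 1: UCC Ser / UCC Ser — identical.
Codon 2: UUC Phe / UUC Phe — identical.
Codon 3: UCC Ser / AGU Ser — synonymous.
Codon 4: GGA Gly / GUC Val — nonsynonymous.
Codon 5: GGG Gly / GGG Gly — identical.
Codon 6: CUC Leu / UUA Leu — synonymous.
Codon 7: CUA Leu / AUA Ile — nonsynonymous.
Codon 8: GUG Val / UCA Ser — nonsynonymous.
Codon 9: AUC Ile / UCC Ser — nonsynonymous.
Nonsynonymous differences: 4.

4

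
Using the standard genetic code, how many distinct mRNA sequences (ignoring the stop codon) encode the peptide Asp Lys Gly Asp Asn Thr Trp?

Asp: 2 codons.
Lys: 2 codons.
Gly: 4 codons.
Asp: 2 codons.
Asn: 2 codons.
Thr: 4 codons.
Trp: 1 codon.
2 × 2 × 4 × 2 × 2 × 4 × 1 = 256.

256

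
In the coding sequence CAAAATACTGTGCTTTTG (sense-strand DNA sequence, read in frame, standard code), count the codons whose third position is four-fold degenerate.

3

Codon 1 CAA (Gln): third position 2-fold.
Codon 2 AAT (Asn): third position 2-fold.
Codon 3 ACT (Thr): third position 4-fold.
Codon 4 GTG (Val): third position 4-fold.
Codon 5 CTT (Leu): third position 4-fold.
Codon 6 TTG (Leu): third position 2-fold.
Four-fold degenerate third positions: 3.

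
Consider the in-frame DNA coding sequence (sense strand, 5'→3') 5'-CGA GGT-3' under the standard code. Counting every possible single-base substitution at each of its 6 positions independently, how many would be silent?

Codon 1 (CGA, Arg): 4 synonymous substitutions.
Codon 2 (GGT, Gly): 3 synonymous substitutions.
Total: 4 + 3 = 7.

7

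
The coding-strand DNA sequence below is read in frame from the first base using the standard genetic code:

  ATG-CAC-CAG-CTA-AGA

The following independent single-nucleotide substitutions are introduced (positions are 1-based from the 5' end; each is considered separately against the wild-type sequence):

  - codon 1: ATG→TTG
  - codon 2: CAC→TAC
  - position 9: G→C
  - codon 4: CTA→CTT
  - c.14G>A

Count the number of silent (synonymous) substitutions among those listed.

1

Codon 1: ATG (Met) → TTG (Leu) — missense.
Codon 2: CAC (His) → TAC (Tyr) — missense.
Codon 3: CAG (Gln) → CAC (His) — missense.
Codon 4: CTA (Leu) → CTT (Leu) — synonymous.
Codon 5: AGA (Arg) → AAA (Lys) — missense.
Synonymous: 1 of 5.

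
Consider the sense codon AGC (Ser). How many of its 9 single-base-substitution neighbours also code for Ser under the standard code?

1

Position 1: none → 0 synonymous.
Position 2: none → 0 synonymous.
Position 3: AGT → 1 synonymous.
Total: 0 + 0 + 1 = 1.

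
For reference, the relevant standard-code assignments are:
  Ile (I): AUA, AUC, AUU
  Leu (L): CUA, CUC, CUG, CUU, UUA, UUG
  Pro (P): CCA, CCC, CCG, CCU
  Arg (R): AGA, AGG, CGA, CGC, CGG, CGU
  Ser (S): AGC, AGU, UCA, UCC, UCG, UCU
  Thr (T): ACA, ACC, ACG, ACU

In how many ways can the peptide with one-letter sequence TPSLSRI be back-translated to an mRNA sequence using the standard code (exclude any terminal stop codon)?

Thr: 4 codons.
Pro: 4 codons.
Ser: 6 codons.
Leu: 6 codons.
Ser: 6 codons.
Arg: 6 codons.
Ile: 3 codons.
4 × 4 × 6 × 6 × 6 × 6 × 3 = 62208.

62208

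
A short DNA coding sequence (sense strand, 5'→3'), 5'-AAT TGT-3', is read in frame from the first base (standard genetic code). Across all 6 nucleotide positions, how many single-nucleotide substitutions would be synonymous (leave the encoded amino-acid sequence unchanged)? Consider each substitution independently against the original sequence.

2

Codon 1 (AAT, Asn): 1 synonymous substitution.
Codon 2 (TGT, Cys): 1 synonymous substitution.
Total: 1 + 1 = 2.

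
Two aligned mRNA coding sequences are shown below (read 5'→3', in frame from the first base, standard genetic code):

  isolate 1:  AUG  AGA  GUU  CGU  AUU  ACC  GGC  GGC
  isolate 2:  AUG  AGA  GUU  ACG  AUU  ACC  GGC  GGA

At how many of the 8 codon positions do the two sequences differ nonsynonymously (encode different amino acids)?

Codon 1: AUG Met / AUG Met — identical.
Codon 2: AGA Arg / AGA Arg — identical.
Codon 3: GUU Val / GUU Val — identical.
Codon 4: CGU Arg / ACG Thr — nonsynonymous.
Codon 5: AUU Ile / AUU Ile — identical.
Codon 6: ACC Thr / ACC Thr — identical.
Codon 7: GGC Gly / GGC Gly — identical.
Codon 8: GGC Gly / GGA Gly — synonymous.
Nonsynonymous differences: 1.

1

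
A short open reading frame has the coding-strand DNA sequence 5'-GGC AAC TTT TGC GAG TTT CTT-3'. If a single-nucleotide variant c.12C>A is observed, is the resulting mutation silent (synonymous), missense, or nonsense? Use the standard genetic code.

Position 12 falls in codon 4: TGC → Cys.
After the substitution the codon is TGA → Stop.
The new codon is a stop codon, so this is a nonsense mutation.

nonsense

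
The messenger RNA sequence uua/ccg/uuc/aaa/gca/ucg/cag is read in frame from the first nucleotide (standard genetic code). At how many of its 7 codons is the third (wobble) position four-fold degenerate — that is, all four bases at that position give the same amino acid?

Codon 1 UUA (Leu): third position 2-fold.
Codon 2 CCG (Pro): third position 4-fold.
Codon 3 UUC (Phe): third position 2-fold.
Codon 4 AAA (Lys): third position 2-fold.
Codon 5 GCA (Ala): third position 4-fold.
Codon 6 UCG (Ser): third position 4-fold.
Codon 7 CAG (Gln): third position 2-fold.
Four-fold degenerate third positions: 3.

3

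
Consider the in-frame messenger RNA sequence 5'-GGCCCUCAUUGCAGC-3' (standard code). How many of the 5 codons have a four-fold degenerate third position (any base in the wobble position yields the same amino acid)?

2

Codon 1 GGC (Gly): third position 4-fold.
Codon 2 CCU (Pro): third position 4-fold.
Codon 3 CAU (His): third position 2-fold.
Codon 4 UGC (Cys): third position 2-fold.
Codon 5 AGC (Ser): third position 2-fold.
Four-fold degenerate third positions: 2.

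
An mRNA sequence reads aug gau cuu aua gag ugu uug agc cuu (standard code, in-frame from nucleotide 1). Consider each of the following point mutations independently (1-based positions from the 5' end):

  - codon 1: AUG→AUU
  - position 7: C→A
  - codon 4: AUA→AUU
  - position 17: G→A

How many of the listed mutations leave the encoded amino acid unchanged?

Codon 1: AUG (Met) → AUU (Ile) — missense.
Codon 3: CUU (Leu) → AUU (Ile) — missense.
Codon 4: AUA (Ile) → AUU (Ile) — synonymous.
Codon 6: UGU (Cys) → UAU (Tyr) — missense.
Synonymous: 1 of 4.

1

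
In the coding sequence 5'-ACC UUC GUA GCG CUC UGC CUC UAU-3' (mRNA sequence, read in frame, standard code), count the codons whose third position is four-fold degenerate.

Codon 1 ACC (Thr): third position 4-fold.
Codon 2 UUC (Phe): third position 2-fold.
Codon 3 GUA (Val): third position 4-fold.
Codon 4 GCG (Ala): third position 4-fold.
Codon 5 CUC (Leu): third position 4-fold.
Codon 6 UGC (Cys): third position 2-fold.
Codon 7 CUC (Leu): third position 4-fold.
Codon 8 UAU (Tyr): third position 2-fold.
Four-fold degenerate third positions: 5.

5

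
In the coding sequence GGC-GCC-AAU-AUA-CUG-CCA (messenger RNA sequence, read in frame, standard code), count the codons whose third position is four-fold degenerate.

Codon 1 GGC (Gly): third position 4-fold.
Codon 2 GCC (Ala): third position 4-fold.
Codon 3 AAU (Asn): third position 2-fold.
Codon 4 AUA (Ile): third position 3-fold.
Codon 5 CUG (Leu): third position 4-fold.
Codon 6 CCA (Pro): third position 4-fold.
Four-fold degenerate third positions: 4.

4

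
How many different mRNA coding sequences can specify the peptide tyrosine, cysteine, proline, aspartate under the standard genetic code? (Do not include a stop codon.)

32

Tyr: 2 codons.
Cys: 2 codons.
Pro: 4 codons.
Asp: 2 codons.
2 × 2 × 4 × 2 = 32.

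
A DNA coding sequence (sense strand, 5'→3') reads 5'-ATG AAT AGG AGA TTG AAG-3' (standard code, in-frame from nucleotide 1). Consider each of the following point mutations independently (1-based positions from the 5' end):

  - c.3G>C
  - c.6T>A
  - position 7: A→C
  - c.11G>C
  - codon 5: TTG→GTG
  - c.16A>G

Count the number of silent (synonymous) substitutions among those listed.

Codon 1: ATG (Met) → ATC (Ile) — missense.
Codon 2: AAT (Asn) → AAA (Lys) — missense.
Codon 3: AGG (Arg) → CGG (Arg) — synonymous.
Codon 4: AGA (Arg) → ACA (Thr) — missense.
Codon 5: TTG (Leu) → GTG (Val) — missense.
Codon 6: AAG (Lys) → GAG (Glu) — missense.
Synonymous: 1 of 6.

1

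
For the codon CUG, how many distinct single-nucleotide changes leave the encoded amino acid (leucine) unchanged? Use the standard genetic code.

4

Position 1: UUG → 1 synonymous.
Position 2: none → 0 synonymous.
Position 3: CUU, CUC, CUA → 3 synonymous.
Total: 1 + 0 + 3 = 4.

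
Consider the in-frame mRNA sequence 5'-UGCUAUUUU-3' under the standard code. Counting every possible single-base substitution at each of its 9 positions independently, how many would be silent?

Codon 1 (UGC, Cys): 1 synonymous substitution.
Codon 2 (UAU, Tyr): 1 synonymous substitution.
Codon 3 (UUU, Phe): 1 synonymous substitution.
Total: 1 + 1 + 1 = 3.

3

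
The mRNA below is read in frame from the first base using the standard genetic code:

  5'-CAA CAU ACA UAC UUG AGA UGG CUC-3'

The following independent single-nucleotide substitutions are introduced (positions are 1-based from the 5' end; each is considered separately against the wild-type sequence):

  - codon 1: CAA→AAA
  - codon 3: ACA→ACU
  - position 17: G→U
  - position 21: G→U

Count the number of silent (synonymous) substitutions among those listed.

1

Codon 1: CAA (Gln) → AAA (Lys) — missense.
Codon 3: ACA (Thr) → ACU (Thr) — synonymous.
Codon 6: AGA (Arg) → AUA (Ile) — missense.
Codon 7: UGG (Trp) → UGU (Cys) — missense.
Synonymous: 1 of 4.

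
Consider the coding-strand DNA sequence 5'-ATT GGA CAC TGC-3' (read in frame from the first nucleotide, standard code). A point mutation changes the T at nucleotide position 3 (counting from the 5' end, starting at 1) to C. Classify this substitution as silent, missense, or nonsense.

silent

Position 3 falls in codon 1: ATT → Ile.
After the substitution the codon is ATC → Ile.
Both encode Ile, so the change is synonymous.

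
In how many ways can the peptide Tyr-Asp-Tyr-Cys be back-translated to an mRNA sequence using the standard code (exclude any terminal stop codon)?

16

Tyr: 2 codons.
Asp: 2 codons.
Tyr: 2 codons.
Cys: 2 codons.
2 × 2 × 2 × 2 = 16.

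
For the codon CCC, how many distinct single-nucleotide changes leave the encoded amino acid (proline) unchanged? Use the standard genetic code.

3

Position 1: none → 0 synonymous.
Position 2: none → 0 synonymous.
Position 3: CCT, CCA, CCG → 3 synonymous.
Total: 0 + 0 + 3 = 3.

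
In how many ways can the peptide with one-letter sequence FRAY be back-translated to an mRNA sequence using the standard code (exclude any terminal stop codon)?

96

Phe: 2 codons.
Arg: 6 codons.
Ala: 4 codons.
Tyr: 2 codons.
2 × 6 × 4 × 2 = 96.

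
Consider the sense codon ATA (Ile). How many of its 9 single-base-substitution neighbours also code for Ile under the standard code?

2

Position 1: none → 0 synonymous.
Position 2: none → 0 synonymous.
Position 3: ATT, ATC → 2 synonymous.
Total: 0 + 0 + 2 = 2.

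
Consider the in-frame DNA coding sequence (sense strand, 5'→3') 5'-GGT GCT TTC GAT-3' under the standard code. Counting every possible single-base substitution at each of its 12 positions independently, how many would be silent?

Codon 1 (GGT, Gly): 3 synonymous substitutions.
Codon 2 (GCT, Ala): 3 synonymous substitutions.
Codon 3 (TTC, Phe): 1 synonymous substitution.
Codon 4 (GAT, Asp): 1 synonymous substitution.
Total: 3 + 3 + 1 + 1 = 8.

8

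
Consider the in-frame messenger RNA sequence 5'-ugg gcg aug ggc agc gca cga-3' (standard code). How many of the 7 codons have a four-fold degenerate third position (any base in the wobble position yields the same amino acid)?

Codon 1 UGG (Trp): third position 1-fold.
Codon 2 GCG (Ala): third position 4-fold.
Codon 3 AUG (Met): third position 1-fold.
Codon 4 GGC (Gly): third position 4-fold.
Codon 5 AGC (Ser): third position 2-fold.
Codon 6 GCA (Ala): third position 4-fold.
Codon 7 CGA (Arg): third position 4-fold.
Four-fold degenerate third positions: 4.

4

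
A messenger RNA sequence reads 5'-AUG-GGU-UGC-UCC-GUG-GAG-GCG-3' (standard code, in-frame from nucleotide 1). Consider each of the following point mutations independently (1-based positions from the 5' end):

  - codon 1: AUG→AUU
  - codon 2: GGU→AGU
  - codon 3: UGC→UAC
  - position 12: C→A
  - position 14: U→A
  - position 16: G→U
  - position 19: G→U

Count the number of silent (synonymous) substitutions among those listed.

Codon 1: AUG (Met) → AUU (Ile) — missense.
Codon 2: GGU (Gly) → AGU (Ser) — missense.
Codon 3: UGC (Cys) → UAC (Tyr) — missense.
Codon 4: UCC (Ser) → UCA (Ser) — synonymous.
Codon 5: GUG (Val) → GAG (Glu) — missense.
Codon 6: GAG (Glu) → UAG (Stop) — nonsense.
Codon 7: GCG (Ala) → UCG (Ser) — missense.
Synonymous: 1 of 7.

1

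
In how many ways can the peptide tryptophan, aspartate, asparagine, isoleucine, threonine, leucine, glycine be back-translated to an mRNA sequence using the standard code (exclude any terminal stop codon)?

Trp: 1 codon.
Asp: 2 codons.
Asn: 2 codons.
Ile: 3 codons.
Thr: 4 codons.
Leu: 6 codons.
Gly: 4 codons.
1 × 2 × 2 × 3 × 4 × 6 × 4 = 1152.

1152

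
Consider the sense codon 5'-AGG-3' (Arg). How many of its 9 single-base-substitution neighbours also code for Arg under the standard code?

2

Position 1: CGG → 1 synonymous.
Position 2: none → 0 synonymous.
Position 3: AGA → 1 synonymous.
Total: 1 + 0 + 1 = 2.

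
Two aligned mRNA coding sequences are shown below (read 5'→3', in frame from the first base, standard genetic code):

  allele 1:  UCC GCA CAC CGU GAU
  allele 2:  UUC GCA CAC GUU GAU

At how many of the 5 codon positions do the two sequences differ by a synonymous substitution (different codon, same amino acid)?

Codon 1: UCC Ser / UUC Phe — nonsynonymous.
Codon 2: GCA Ala / GCA Ala — identical.
Codon 3: CAC His / CAC His — identical.
Codon 4: CGU Arg / GUU Val — nonsynonymous.
Codon 5: GAU Asp / GAU Asp — identical.
Synonymous differences: 0.

0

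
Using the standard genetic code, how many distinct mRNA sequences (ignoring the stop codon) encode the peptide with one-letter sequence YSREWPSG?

Tyr: 2 codons.
Ser: 6 codons.
Arg: 6 codons.
Glu: 2 codons.
Trp: 1 codon.
Pro: 4 codons.
Ser: 6 codons.
Gly: 4 codons.
2 × 6 × 6 × 2 × 1 × 4 × 6 × 4 = 13824.

13824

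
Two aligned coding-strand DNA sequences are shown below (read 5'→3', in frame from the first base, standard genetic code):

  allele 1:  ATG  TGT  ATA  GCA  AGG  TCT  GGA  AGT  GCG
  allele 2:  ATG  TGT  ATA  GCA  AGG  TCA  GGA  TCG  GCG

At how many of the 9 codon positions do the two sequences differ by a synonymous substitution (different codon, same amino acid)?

Codon 1: ATG Met / ATG Met — identical.
Codon 2: TGT Cys / TGT Cys — identical.
Codon 3: ATA Ile / ATA Ile — identical.
Codon 4: GCA Ala / GCA Ala — identical.
Codon 5: AGG Arg / AGG Arg — identical.
Codon 6: TCT Ser / TCA Ser — synonymous.
Codon 7: GGA Gly / GGA Gly — identical.
Codon 8: AGT Ser / TCG Ser — synonymous.
Codon 9: GCG Ala / GCG Ala — identical.
Synonymous differences: 2.

2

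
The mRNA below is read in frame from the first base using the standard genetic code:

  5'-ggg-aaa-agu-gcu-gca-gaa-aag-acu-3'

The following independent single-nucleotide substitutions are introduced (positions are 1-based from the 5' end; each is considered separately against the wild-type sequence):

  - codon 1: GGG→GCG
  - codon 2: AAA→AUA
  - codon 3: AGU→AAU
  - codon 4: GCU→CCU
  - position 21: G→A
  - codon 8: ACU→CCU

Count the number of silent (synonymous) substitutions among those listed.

1

Codon 1: GGG (Gly) → GCG (Ala) — missense.
Codon 2: AAA (Lys) → AUA (Ile) — missense.
Codon 3: AGU (Ser) → AAU (Asn) — missense.
Codon 4: GCU (Ala) → CCU (Pro) — missense.
Codon 7: AAG (Lys) → AAA (Lys) — synonymous.
Codon 8: ACU (Thr) → CCU (Pro) — missense.
Synonymous: 1 of 6.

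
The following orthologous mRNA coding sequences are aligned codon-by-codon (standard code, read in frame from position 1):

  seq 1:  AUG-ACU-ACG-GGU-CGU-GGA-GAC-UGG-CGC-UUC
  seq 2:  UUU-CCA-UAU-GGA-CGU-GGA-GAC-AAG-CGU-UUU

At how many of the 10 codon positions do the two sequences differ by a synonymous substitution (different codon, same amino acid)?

Codon 1: AUG Met / UUU Phe — nonsynonymous.
Codon 2: ACU Thr / CCA Pro — nonsynonymous.
Codon 3: ACG Thr / UAU Tyr — nonsynonymous.
Codon 4: GGU Gly / GGA Gly — synonymous.
Codon 5: CGU Arg / CGU Arg — identical.
Codon 6: GGA Gly / GGA Gly — identical.
Codon 7: GAC Asp / GAC Asp — identical.
Codon 8: UGG Trp / AAG Lys — nonsynonymous.
Codon 9: CGC Arg / CGU Arg — synonymous.
Codon 10: UUC Phe / UUU Phe — synonymous.
Synonymous differences: 3.

3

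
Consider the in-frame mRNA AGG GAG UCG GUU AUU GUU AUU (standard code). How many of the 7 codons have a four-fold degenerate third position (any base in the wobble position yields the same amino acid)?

3

Codon 1 AGG (Arg): third position 2-fold.
Codon 2 GAG (Glu): third position 2-fold.
Codon 3 UCG (Ser): third position 4-fold.
Codon 4 GUU (Val): third position 4-fold.
Codon 5 AUU (Ile): third position 3-fold.
Codon 6 GUU (Val): third position 4-fold.
Codon 7 AUU (Ile): third position 3-fold.
Four-fold degenerate third positions: 3.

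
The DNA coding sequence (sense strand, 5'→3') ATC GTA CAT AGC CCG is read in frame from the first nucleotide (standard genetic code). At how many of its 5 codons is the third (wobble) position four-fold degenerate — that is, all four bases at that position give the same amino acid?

Codon 1 ATC (Ile): third position 3-fold.
Codon 2 GTA (Val): third position 4-fold.
Codon 3 CAT (His): third position 2-fold.
Codon 4 AGC (Ser): third position 2-fold.
Codon 5 CCG (Pro): third position 4-fold.
Four-fold degenerate third positions: 2.

2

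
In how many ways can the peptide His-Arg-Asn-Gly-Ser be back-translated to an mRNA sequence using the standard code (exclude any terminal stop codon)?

576

His: 2 codons.
Arg: 6 codons.
Asn: 2 codons.
Gly: 4 codons.
Ser: 6 codons.
2 × 6 × 2 × 4 × 6 = 576.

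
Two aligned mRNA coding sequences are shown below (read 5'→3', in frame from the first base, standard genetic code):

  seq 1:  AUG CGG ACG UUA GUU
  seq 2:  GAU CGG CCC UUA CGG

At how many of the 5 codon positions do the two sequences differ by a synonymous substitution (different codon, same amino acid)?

0

Codon 1: AUG Met / GAU Asp — nonsynonymous.
Codon 2: CGG Arg / CGG Arg — identical.
Codon 3: ACG Thr / CCC Pro — nonsynonymous.
Codon 4: UUA Leu / UUA Leu — identical.
Codon 5: GUU Val / CGG Arg — nonsynonymous.
Synonymous differences: 0.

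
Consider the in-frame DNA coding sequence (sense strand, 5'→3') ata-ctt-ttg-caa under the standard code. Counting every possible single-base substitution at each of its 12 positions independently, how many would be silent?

Codon 1 (ATA, Ile): 2 synonymous substitutions.
Codon 2 (CTT, Leu): 3 synonymous substitutions.
Codon 3 (TTG, Leu): 2 synonymous substitutions.
Codon 4 (CAA, Gln): 1 synonymous substitution.
Total: 2 + 3 + 2 + 1 = 8.

8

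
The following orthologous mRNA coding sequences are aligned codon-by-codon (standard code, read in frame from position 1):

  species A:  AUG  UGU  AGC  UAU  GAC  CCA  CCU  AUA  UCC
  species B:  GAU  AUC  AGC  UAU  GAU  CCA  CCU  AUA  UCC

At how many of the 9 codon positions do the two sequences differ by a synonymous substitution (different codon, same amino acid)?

Codon 1: AUG Met / GAU Asp — nonsynonymous.
Codon 2: UGU Cys / AUC Ile — nonsynonymous.
Codon 3: AGC Ser / AGC Ser — identical.
Codon 4: UAU Tyr / UAU Tyr — identical.
Codon 5: GAC Asp / GAU Asp — synonymous.
Codon 6: CCA Pro / CCA Pro — identical.
Codon 7: CCU Pro / CCU Pro — identical.
Codon 8: AUA Ile / AUA Ile — identical.
Codon 9: UCC Ser / UCC Ser — identical.
Synonymous differences: 1.

1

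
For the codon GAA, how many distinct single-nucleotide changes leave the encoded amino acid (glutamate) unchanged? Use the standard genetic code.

1

Position 1: none → 0 synonymous.
Position 2: none → 0 synonymous.
Position 3: GAG → 1 synonymous.
Total: 0 + 0 + 1 = 1.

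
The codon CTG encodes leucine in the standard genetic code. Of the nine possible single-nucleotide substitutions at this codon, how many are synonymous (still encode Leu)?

Position 1: TTG → 1 synonymous.
Position 2: none → 0 synonymous.
Position 3: CTT, CTC, CTA → 3 synonymous.
Total: 1 + 0 + 3 = 4.

4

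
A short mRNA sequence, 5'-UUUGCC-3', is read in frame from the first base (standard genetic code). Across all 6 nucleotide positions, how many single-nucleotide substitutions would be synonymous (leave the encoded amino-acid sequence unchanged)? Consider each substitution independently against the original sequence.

4

Codon 1 (UUU, Phe): 1 synonymous substitution.
Codon 2 (GCC, Ala): 3 synonymous substitutions.
Total: 1 + 3 = 4.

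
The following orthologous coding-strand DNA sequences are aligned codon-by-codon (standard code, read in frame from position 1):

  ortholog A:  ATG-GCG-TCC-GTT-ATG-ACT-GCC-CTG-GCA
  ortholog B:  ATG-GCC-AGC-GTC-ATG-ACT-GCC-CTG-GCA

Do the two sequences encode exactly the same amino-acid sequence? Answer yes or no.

Codon 1: ATG Met / ATG Met — identical.
Codon 2: GCG Ala / GCC Ala — synonymous.
Codon 3: TCC Ser / AGC Ser — synonymous.
Codon 4: GTT Val / GTC Val — synonymous.
Codon 5: ATG Met / ATG Met — identical.
Codon 6: ACT Thr / ACT Thr — identical.
Codon 7: GCC Ala / GCC Ala — identical.
Codon 8: CTG Leu / CTG Leu — identical.
Codon 9: GCA Ala / GCA Ala — identical.
Nonsynonymous differences: 0 → same protein.

yes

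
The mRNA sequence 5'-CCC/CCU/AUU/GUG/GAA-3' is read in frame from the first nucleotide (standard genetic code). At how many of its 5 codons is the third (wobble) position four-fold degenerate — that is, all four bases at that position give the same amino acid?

3

Codon 1 CCC (Pro): third position 4-fold.
Codon 2 CCU (Pro): third position 4-fold.
Codon 3 AUU (Ile): third position 3-fold.
Codon 4 GUG (Val): third position 4-fold.
Codon 5 GAA (Glu): third position 2-fold.
Four-fold degenerate third positions: 3.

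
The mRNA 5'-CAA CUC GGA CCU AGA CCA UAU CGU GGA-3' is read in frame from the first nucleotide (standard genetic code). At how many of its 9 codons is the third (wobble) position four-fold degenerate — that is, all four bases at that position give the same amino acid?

6

Codon 1 CAA (Gln): third position 2-fold.
Codon 2 CUC (Leu): third position 4-fold.
Codon 3 GGA (Gly): third position 4-fold.
Codon 4 CCU (Pro): third position 4-fold.
Codon 5 AGA (Arg): third position 2-fold.
Codon 6 CCA (Pro): third position 4-fold.
Codon 7 UAU (Tyr): third position 2-fold.
Codon 8 CGU (Arg): third position 4-fold.
Codon 9 GGA (Gly): third position 4-fold.
Four-fold degenerate third positions: 6.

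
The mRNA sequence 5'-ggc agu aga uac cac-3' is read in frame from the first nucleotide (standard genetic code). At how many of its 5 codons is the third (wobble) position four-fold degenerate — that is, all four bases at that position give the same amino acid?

1

Codon 1 GGC (Gly): third position 4-fold.
Codon 2 AGU (Ser): third position 2-fold.
Codon 3 AGA (Arg): third position 2-fold.
Codon 4 UAC (Tyr): third position 2-fold.
Codon 5 CAC (His): third position 2-fold.
Four-fold degenerate third positions: 1.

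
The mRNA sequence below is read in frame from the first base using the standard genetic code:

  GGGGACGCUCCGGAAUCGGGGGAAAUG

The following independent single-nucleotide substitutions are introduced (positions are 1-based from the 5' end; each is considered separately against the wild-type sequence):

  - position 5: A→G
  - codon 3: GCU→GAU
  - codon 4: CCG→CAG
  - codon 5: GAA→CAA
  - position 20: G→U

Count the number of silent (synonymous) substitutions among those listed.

0

Codon 2: GAC (Asp) → GGC (Gly) — missense.
Codon 3: GCU (Ala) → GAU (Asp) — missense.
Codon 4: CCG (Pro) → CAG (Gln) — missense.
Codon 5: GAA (Glu) → CAA (Gln) — missense.
Codon 7: GGG (Gly) → GUG (Val) — missense.
Synonymous: 0 of 5.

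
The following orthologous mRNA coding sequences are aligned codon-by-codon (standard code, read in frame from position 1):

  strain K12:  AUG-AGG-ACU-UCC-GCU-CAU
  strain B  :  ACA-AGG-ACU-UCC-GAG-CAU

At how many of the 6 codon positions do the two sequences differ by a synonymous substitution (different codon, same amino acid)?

Codon 1: AUG Met / ACA Thr — nonsynonymous.
Codon 2: AGG Arg / AGG Arg — identical.
Codon 3: ACU Thr / ACU Thr — identical.
Codon 4: UCC Ser / UCC Ser — identical.
Codon 5: GCU Ala / GAG Glu — nonsynonymous.
Codon 6: CAU His / CAU His — identical.
Synonymous differences: 0.

0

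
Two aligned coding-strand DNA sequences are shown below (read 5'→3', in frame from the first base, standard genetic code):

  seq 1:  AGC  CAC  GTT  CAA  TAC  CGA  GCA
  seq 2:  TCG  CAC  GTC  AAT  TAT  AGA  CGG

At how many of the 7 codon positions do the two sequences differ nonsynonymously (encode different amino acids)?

Codon 1: AGC Ser / TCG Ser — synonymous.
Codon 2: CAC His / CAC His — identical.
Codon 3: GTT Val / GTC Val — synonymous.
Codon 4: CAA Gln / AAT Asn — nonsynonymous.
Codon 5: TAC Tyr / TAT Tyr — synonymous.
Codon 6: CGA Arg / AGA Arg — synonymous.
Codon 7: GCA Ala / CGG Arg — nonsynonymous.
Nonsynonymous differences: 2.

2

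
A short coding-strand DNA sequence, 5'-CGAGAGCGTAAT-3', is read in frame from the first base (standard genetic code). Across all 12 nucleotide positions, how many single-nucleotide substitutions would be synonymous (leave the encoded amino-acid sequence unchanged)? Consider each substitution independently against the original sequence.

9

Codon 1 (CGA, Arg): 4 synonymous substitutions.
Codon 2 (GAG, Glu): 1 synonymous substitution.
Codon 3 (CGT, Arg): 3 synonymous substitutions.
Codon 4 (AAT, Asn): 1 synonymous substitution.
Total: 4 + 1 + 3 + 1 = 9.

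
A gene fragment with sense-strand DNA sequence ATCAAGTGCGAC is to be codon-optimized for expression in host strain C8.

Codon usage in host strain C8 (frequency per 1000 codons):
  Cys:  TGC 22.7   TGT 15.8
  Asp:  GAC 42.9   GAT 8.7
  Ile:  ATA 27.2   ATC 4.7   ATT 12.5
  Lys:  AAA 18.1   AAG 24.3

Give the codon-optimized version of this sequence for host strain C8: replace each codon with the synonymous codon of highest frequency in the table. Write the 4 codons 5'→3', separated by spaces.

ATA AAG TGC GAC

Codon 1 (Ile): best is ATA at 27.2.
Codon 2 (Lys): best is AAG at 24.3.
Codon 3 (Cys): best is TGC at 22.7.
Codon 4 (Asp): best is GAC at 42.9.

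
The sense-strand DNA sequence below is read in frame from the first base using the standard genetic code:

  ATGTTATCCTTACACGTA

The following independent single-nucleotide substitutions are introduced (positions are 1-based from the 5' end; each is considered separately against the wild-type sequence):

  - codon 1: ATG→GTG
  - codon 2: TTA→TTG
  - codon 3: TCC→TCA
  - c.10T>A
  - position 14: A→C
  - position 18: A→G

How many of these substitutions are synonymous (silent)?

3

Codon 1: ATG (Met) → GTG (Val) — missense.
Codon 2: TTA (Leu) → TTG (Leu) — synonymous.
Codon 3: TCC (Ser) → TCA (Ser) — synonymous.
Codon 4: TTA (Leu) → ATA (Ile) — missense.
Codon 5: CAC (His) → CCC (Pro) — missense.
Codon 6: GTA (Val) → GTG (Val) — synonymous.
Synonymous: 3 of 6.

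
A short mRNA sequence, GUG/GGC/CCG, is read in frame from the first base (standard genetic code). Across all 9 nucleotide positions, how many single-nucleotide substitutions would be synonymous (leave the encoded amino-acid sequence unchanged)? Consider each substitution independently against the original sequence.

9

Codon 1 (GUG, Val): 3 synonymous substitutions.
Codon 2 (GGC, Gly): 3 synonymous substitutions.
Codon 3 (CCG, Pro): 3 synonymous substitutions.
Total: 3 + 3 + 3 = 9.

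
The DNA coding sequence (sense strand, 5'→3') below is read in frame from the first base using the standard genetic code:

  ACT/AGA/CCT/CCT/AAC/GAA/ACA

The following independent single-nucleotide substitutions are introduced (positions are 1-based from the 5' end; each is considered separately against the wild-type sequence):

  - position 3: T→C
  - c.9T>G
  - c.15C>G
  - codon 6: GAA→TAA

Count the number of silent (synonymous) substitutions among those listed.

2

Codon 1: ACT (Thr) → ACC (Thr) — synonymous.
Codon 3: CCT (Pro) → CCG (Pro) — synonymous.
Codon 5: AAC (Asn) → AAG (Lys) — missense.
Codon 6: GAA (Glu) → TAA (Stop) — nonsense.
Synonymous: 2 of 4.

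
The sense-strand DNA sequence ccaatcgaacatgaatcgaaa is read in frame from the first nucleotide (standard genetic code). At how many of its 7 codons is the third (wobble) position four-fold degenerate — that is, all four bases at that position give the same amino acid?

Codon 1 CCA (Pro): third position 4-fold.
Codon 2 ATC (Ile): third position 3-fold.
Codon 3 GAA (Glu): third position 2-fold.
Codon 4 CAT (His): third position 2-fold.
Codon 5 GAA (Glu): third position 2-fold.
Codon 6 TCG (Ser): third position 4-fold.
Codon 7 AAA (Lys): third position 2-fold.
Four-fold degenerate third positions: 2.

2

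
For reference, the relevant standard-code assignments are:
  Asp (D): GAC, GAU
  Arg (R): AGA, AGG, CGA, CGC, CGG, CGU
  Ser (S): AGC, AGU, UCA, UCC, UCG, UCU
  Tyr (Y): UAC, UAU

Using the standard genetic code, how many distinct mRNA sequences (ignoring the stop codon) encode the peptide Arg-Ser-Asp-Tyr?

144

Arg: 6 codons.
Ser: 6 codons.
Asp: 2 codons.
Tyr: 2 codons.
6 × 6 × 2 × 2 = 144.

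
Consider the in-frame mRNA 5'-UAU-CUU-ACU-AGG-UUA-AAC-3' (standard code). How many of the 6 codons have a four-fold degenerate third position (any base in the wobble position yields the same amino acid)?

2

Codon 1 UAU (Tyr): third position 2-fold.
Codon 2 CUU (Leu): third position 4-fold.
Codon 3 ACU (Thr): third position 4-fold.
Codon 4 AGG (Arg): third position 2-fold.
Codon 5 UUA (Leu): third position 2-fold.
Codon 6 AAC (Asn): third position 2-fold.
Four-fold degenerate third positions: 2.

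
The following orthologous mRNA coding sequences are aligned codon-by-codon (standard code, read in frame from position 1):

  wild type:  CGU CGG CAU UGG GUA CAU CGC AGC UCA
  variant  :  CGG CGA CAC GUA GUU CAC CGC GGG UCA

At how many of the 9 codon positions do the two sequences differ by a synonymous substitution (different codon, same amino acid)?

5

Codon 1: CGU Arg / CGG Arg — synonymous.
Codon 2: CGG Arg / CGA Arg — synonymous.
Codon 3: CAU His / CAC His — synonymous.
Codon 4: UGG Trp / GUA Val — nonsynonymous.
Codon 5: GUA Val / GUU Val — synonymous.
Codon 6: CAU His / CAC His — synonymous.
Codon 7: CGC Arg / CGC Arg — identical.
Codon 8: AGC Ser / GGG Gly — nonsynonymous.
Codon 9: UCA Ser / UCA Ser — identical.
Synonymous differences: 5.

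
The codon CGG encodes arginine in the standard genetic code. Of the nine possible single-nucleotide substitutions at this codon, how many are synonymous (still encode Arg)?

Position 1: AGG → 1 synonymous.
Position 2: none → 0 synonymous.
Position 3: CGU, CGC, CGA → 3 synonymous.
Total: 1 + 0 + 3 = 4.

4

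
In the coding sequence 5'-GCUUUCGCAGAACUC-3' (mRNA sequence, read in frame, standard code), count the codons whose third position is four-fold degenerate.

3

Codon 1 GCU (Ala): third position 4-fold.
Codon 2 UUC (Phe): third position 2-fold.
Codon 3 GCA (Ala): third position 4-fold.
Codon 4 GAA (Glu): third position 2-fold.
Codon 5 CUC (Leu): third position 4-fold.
Four-fold degenerate third positions: 3.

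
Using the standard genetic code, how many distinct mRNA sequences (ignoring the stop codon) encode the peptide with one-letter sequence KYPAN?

128

Lys: 2 codons.
Tyr: 2 codons.
Pro: 4 codons.
Ala: 4 codons.
Asn: 2 codons.
2 × 2 × 4 × 4 × 2 = 128.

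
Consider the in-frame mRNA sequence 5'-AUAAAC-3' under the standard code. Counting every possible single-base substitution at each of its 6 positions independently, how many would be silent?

Codon 1 (AUA, Ile): 2 synonymous substitutions.
Codon 2 (AAC, Asn): 1 synonymous substitution.
Total: 2 + 1 = 3.

3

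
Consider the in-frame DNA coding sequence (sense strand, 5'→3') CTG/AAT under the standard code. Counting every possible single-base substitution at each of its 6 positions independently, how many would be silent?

Codon 1 (CTG, Leu): 4 synonymous substitutions.
Codon 2 (AAT, Asn): 1 synonymous substitution.
Total: 4 + 1 = 5.

5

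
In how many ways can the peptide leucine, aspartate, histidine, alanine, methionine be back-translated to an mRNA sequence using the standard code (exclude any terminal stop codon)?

96

Leu: 6 codons.
Asp: 2 codons.
His: 2 codons.
Ala: 4 codons.
Met: 1 codon.
6 × 2 × 2 × 4 × 1 = 96.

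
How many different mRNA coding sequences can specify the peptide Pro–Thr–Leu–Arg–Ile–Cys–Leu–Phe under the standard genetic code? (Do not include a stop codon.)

41472

Pro: 4 codons.
Thr: 4 codons.
Leu: 6 codons.
Arg: 6 codons.
Ile: 3 codons.
Cys: 2 codons.
Leu: 6 codons.
Phe: 2 codons.
4 × 4 × 6 × 6 × 3 × 2 × 6 × 2 = 41472.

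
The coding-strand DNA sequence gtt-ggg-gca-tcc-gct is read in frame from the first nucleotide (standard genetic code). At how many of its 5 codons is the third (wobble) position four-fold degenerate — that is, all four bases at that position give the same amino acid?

Codon 1 GTT (Val): third position 4-fold.
Codon 2 GGG (Gly): third position 4-fold.
Codon 3 GCA (Ala): third position 4-fold.
Codon 4 TCC (Ser): third position 4-fold.
Codon 5 GCT (Ala): third position 4-fold.
Four-fold degenerate third positions: 5.

5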